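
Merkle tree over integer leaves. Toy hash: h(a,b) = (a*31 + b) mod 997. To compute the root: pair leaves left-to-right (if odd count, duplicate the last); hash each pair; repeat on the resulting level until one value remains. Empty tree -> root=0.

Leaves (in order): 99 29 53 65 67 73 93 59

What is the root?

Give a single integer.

Answer: 45

Derivation:
L0: [99, 29, 53, 65, 67, 73, 93, 59]
L1: h(99,29)=(99*31+29)%997=107 h(53,65)=(53*31+65)%997=711 h(67,73)=(67*31+73)%997=156 h(93,59)=(93*31+59)%997=948 -> [107, 711, 156, 948]
L2: h(107,711)=(107*31+711)%997=40 h(156,948)=(156*31+948)%997=799 -> [40, 799]
L3: h(40,799)=(40*31+799)%997=45 -> [45]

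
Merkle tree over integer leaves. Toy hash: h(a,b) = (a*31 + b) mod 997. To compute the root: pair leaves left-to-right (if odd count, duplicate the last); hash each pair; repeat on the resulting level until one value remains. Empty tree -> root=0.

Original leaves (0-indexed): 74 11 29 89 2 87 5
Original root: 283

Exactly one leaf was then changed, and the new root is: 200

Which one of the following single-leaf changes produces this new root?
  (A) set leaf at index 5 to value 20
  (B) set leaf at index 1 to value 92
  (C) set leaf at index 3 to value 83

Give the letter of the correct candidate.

Answer: A

Derivation:
Original leaves: [74, 11, 29, 89, 2, 87, 5]
Target new root: 200
Try each candidate change and compute the resulting root:
Candidate A: set leaf[5] = 20 -> leaves = [74, 11, 29, 89, 2, 20, 5]
  L0: [74, 11, 29, 89, 2, 20, 5]
  L1: h(74,11)=(74*31+11)%997=311 h(29,89)=(29*31+89)%997=988 h(2,20)=(2*31+20)%997=82 h(5,5)=(5*31+5)%997=160 -> [311, 988, 82, 160]
  L2: h(311,988)=(311*31+988)%997=659 h(82,160)=(82*31+160)%997=708 -> [659, 708]
  L3: h(659,708)=(659*31+708)%997=200 -> [200]
  root = 200 == target 200  ** MATCH **
Candidate B: set leaf[1] = 92 -> leaves = [74, 92, 29, 89, 2, 87, 5]
  L0: [74, 92, 29, 89, 2, 87, 5]
  L1: h(74,92)=(74*31+92)%997=392 h(29,89)=(29*31+89)%997=988 h(2,87)=(2*31+87)%997=149 h(5,5)=(5*31+5)%997=160 -> [392, 988, 149, 160]
  L2: h(392,988)=(392*31+988)%997=179 h(149,160)=(149*31+160)%997=791 -> [179, 791]
  L3: h(179,791)=(179*31+791)%997=358 -> [358]
  root = 358 != target 200
Candidate C: set leaf[3] = 83 -> leaves = [74, 11, 29, 83, 2, 87, 5]
  L0: [74, 11, 29, 83, 2, 87, 5]
  L1: h(74,11)=(74*31+11)%997=311 h(29,83)=(29*31+83)%997=982 h(2,87)=(2*31+87)%997=149 h(5,5)=(5*31+5)%997=160 -> [311, 982, 149, 160]
  L2: h(311,982)=(311*31+982)%997=653 h(149,160)=(149*31+160)%997=791 -> [653, 791]
  L3: h(653,791)=(653*31+791)%997=97 -> [97]
  root = 97 != target 200
Candidate A produces the target root.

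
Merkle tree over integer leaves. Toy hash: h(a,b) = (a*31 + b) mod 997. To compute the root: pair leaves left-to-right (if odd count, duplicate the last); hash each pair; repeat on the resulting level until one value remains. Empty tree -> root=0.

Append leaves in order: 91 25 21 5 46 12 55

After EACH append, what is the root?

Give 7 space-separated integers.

Answer: 91 852 165 149 876 785 110

Derivation:
After append 91 (leaves=[91]):
  L0: [91]
  root=91
After append 25 (leaves=[91, 25]):
  L0: [91, 25]
  L1: h(91,25)=(91*31+25)%997=852 -> [852]
  root=852
After append 21 (leaves=[91, 25, 21]):
  L0: [91, 25, 21]
  L1: h(91,25)=(91*31+25)%997=852 h(21,21)=(21*31+21)%997=672 -> [852, 672]
  L2: h(852,672)=(852*31+672)%997=165 -> [165]
  root=165
After append 5 (leaves=[91, 25, 21, 5]):
  L0: [91, 25, 21, 5]
  L1: h(91,25)=(91*31+25)%997=852 h(21,5)=(21*31+5)%997=656 -> [852, 656]
  L2: h(852,656)=(852*31+656)%997=149 -> [149]
  root=149
After append 46 (leaves=[91, 25, 21, 5, 46]):
  L0: [91, 25, 21, 5, 46]
  L1: h(91,25)=(91*31+25)%997=852 h(21,5)=(21*31+5)%997=656 h(46,46)=(46*31+46)%997=475 -> [852, 656, 475]
  L2: h(852,656)=(852*31+656)%997=149 h(475,475)=(475*31+475)%997=245 -> [149, 245]
  L3: h(149,245)=(149*31+245)%997=876 -> [876]
  root=876
After append 12 (leaves=[91, 25, 21, 5, 46, 12]):
  L0: [91, 25, 21, 5, 46, 12]
  L1: h(91,25)=(91*31+25)%997=852 h(21,5)=(21*31+5)%997=656 h(46,12)=(46*31+12)%997=441 -> [852, 656, 441]
  L2: h(852,656)=(852*31+656)%997=149 h(441,441)=(441*31+441)%997=154 -> [149, 154]
  L3: h(149,154)=(149*31+154)%997=785 -> [785]
  root=785
After append 55 (leaves=[91, 25, 21, 5, 46, 12, 55]):
  L0: [91, 25, 21, 5, 46, 12, 55]
  L1: h(91,25)=(91*31+25)%997=852 h(21,5)=(21*31+5)%997=656 h(46,12)=(46*31+12)%997=441 h(55,55)=(55*31+55)%997=763 -> [852, 656, 441, 763]
  L2: h(852,656)=(852*31+656)%997=149 h(441,763)=(441*31+763)%997=476 -> [149, 476]
  L3: h(149,476)=(149*31+476)%997=110 -> [110]
  root=110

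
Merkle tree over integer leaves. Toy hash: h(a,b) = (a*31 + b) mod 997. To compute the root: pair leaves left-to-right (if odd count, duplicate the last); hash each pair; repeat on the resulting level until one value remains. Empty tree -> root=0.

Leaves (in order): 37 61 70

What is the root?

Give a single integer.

Answer: 805

Derivation:
L0: [37, 61, 70]
L1: h(37,61)=(37*31+61)%997=211 h(70,70)=(70*31+70)%997=246 -> [211, 246]
L2: h(211,246)=(211*31+246)%997=805 -> [805]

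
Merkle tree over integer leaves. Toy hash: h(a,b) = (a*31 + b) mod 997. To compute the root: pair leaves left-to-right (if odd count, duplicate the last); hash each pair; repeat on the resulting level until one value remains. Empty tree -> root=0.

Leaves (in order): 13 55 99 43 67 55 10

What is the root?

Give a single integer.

L0: [13, 55, 99, 43, 67, 55, 10]
L1: h(13,55)=(13*31+55)%997=458 h(99,43)=(99*31+43)%997=121 h(67,55)=(67*31+55)%997=138 h(10,10)=(10*31+10)%997=320 -> [458, 121, 138, 320]
L2: h(458,121)=(458*31+121)%997=361 h(138,320)=(138*31+320)%997=610 -> [361, 610]
L3: h(361,610)=(361*31+610)%997=834 -> [834]

Answer: 834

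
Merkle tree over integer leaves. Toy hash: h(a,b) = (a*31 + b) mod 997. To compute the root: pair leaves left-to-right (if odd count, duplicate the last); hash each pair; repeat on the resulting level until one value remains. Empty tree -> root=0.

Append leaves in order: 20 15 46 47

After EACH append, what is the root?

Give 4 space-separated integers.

After append 20 (leaves=[20]):
  L0: [20]
  root=20
After append 15 (leaves=[20, 15]):
  L0: [20, 15]
  L1: h(20,15)=(20*31+15)%997=635 -> [635]
  root=635
After append 46 (leaves=[20, 15, 46]):
  L0: [20, 15, 46]
  L1: h(20,15)=(20*31+15)%997=635 h(46,46)=(46*31+46)%997=475 -> [635, 475]
  L2: h(635,475)=(635*31+475)%997=220 -> [220]
  root=220
After append 47 (leaves=[20, 15, 46, 47]):
  L0: [20, 15, 46, 47]
  L1: h(20,15)=(20*31+15)%997=635 h(46,47)=(46*31+47)%997=476 -> [635, 476]
  L2: h(635,476)=(635*31+476)%997=221 -> [221]
  root=221

Answer: 20 635 220 221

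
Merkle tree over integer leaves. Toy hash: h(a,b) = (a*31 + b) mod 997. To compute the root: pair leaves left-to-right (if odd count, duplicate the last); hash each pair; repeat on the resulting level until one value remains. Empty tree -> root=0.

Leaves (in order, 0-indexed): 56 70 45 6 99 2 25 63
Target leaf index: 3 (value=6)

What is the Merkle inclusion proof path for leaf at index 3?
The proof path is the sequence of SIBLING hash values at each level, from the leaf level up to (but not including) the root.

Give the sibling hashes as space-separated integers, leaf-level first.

L0 (leaves): [56, 70, 45, 6, 99, 2, 25, 63], target index=3
L1: h(56,70)=(56*31+70)%997=809 [pair 0] h(45,6)=(45*31+6)%997=404 [pair 1] h(99,2)=(99*31+2)%997=80 [pair 2] h(25,63)=(25*31+63)%997=838 [pair 3] -> [809, 404, 80, 838]
  Sibling for proof at L0: 45
L2: h(809,404)=(809*31+404)%997=558 [pair 0] h(80,838)=(80*31+838)%997=327 [pair 1] -> [558, 327]
  Sibling for proof at L1: 809
L3: h(558,327)=(558*31+327)%997=676 [pair 0] -> [676]
  Sibling for proof at L2: 327
Root: 676
Proof path (sibling hashes from leaf to root): [45, 809, 327]

Answer: 45 809 327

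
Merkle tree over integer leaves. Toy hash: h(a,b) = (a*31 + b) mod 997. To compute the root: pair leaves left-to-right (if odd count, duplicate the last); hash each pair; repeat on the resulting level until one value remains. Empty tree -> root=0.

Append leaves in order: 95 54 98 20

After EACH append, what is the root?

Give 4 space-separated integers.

Answer: 95 8 393 315

Derivation:
After append 95 (leaves=[95]):
  L0: [95]
  root=95
After append 54 (leaves=[95, 54]):
  L0: [95, 54]
  L1: h(95,54)=(95*31+54)%997=8 -> [8]
  root=8
After append 98 (leaves=[95, 54, 98]):
  L0: [95, 54, 98]
  L1: h(95,54)=(95*31+54)%997=8 h(98,98)=(98*31+98)%997=145 -> [8, 145]
  L2: h(8,145)=(8*31+145)%997=393 -> [393]
  root=393
After append 20 (leaves=[95, 54, 98, 20]):
  L0: [95, 54, 98, 20]
  L1: h(95,54)=(95*31+54)%997=8 h(98,20)=(98*31+20)%997=67 -> [8, 67]
  L2: h(8,67)=(8*31+67)%997=315 -> [315]
  root=315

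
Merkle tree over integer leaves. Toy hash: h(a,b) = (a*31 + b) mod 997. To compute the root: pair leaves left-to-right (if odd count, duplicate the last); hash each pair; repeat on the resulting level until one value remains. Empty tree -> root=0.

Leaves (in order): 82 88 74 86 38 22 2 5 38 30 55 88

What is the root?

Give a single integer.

L0: [82, 88, 74, 86, 38, 22, 2, 5, 38, 30, 55, 88]
L1: h(82,88)=(82*31+88)%997=636 h(74,86)=(74*31+86)%997=386 h(38,22)=(38*31+22)%997=203 h(2,5)=(2*31+5)%997=67 h(38,30)=(38*31+30)%997=211 h(55,88)=(55*31+88)%997=796 -> [636, 386, 203, 67, 211, 796]
L2: h(636,386)=(636*31+386)%997=162 h(203,67)=(203*31+67)%997=378 h(211,796)=(211*31+796)%997=358 -> [162, 378, 358]
L3: h(162,378)=(162*31+378)%997=415 h(358,358)=(358*31+358)%997=489 -> [415, 489]
L4: h(415,489)=(415*31+489)%997=393 -> [393]

Answer: 393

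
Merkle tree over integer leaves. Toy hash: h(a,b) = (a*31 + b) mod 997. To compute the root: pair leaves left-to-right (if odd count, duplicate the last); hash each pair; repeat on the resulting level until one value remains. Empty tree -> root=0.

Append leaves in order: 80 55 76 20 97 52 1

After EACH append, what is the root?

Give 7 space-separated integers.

Answer: 80 541 260 204 967 524 488

Derivation:
After append 80 (leaves=[80]):
  L0: [80]
  root=80
After append 55 (leaves=[80, 55]):
  L0: [80, 55]
  L1: h(80,55)=(80*31+55)%997=541 -> [541]
  root=541
After append 76 (leaves=[80, 55, 76]):
  L0: [80, 55, 76]
  L1: h(80,55)=(80*31+55)%997=541 h(76,76)=(76*31+76)%997=438 -> [541, 438]
  L2: h(541,438)=(541*31+438)%997=260 -> [260]
  root=260
After append 20 (leaves=[80, 55, 76, 20]):
  L0: [80, 55, 76, 20]
  L1: h(80,55)=(80*31+55)%997=541 h(76,20)=(76*31+20)%997=382 -> [541, 382]
  L2: h(541,382)=(541*31+382)%997=204 -> [204]
  root=204
After append 97 (leaves=[80, 55, 76, 20, 97]):
  L0: [80, 55, 76, 20, 97]
  L1: h(80,55)=(80*31+55)%997=541 h(76,20)=(76*31+20)%997=382 h(97,97)=(97*31+97)%997=113 -> [541, 382, 113]
  L2: h(541,382)=(541*31+382)%997=204 h(113,113)=(113*31+113)%997=625 -> [204, 625]
  L3: h(204,625)=(204*31+625)%997=967 -> [967]
  root=967
After append 52 (leaves=[80, 55, 76, 20, 97, 52]):
  L0: [80, 55, 76, 20, 97, 52]
  L1: h(80,55)=(80*31+55)%997=541 h(76,20)=(76*31+20)%997=382 h(97,52)=(97*31+52)%997=68 -> [541, 382, 68]
  L2: h(541,382)=(541*31+382)%997=204 h(68,68)=(68*31+68)%997=182 -> [204, 182]
  L3: h(204,182)=(204*31+182)%997=524 -> [524]
  root=524
After append 1 (leaves=[80, 55, 76, 20, 97, 52, 1]):
  L0: [80, 55, 76, 20, 97, 52, 1]
  L1: h(80,55)=(80*31+55)%997=541 h(76,20)=(76*31+20)%997=382 h(97,52)=(97*31+52)%997=68 h(1,1)=(1*31+1)%997=32 -> [541, 382, 68, 32]
  L2: h(541,382)=(541*31+382)%997=204 h(68,32)=(68*31+32)%997=146 -> [204, 146]
  L3: h(204,146)=(204*31+146)%997=488 -> [488]
  root=488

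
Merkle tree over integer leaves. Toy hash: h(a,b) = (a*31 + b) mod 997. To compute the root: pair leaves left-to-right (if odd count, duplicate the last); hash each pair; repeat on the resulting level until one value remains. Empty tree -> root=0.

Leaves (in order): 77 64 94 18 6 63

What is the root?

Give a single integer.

L0: [77, 64, 94, 18, 6, 63]
L1: h(77,64)=(77*31+64)%997=457 h(94,18)=(94*31+18)%997=938 h(6,63)=(6*31+63)%997=249 -> [457, 938, 249]
L2: h(457,938)=(457*31+938)%997=150 h(249,249)=(249*31+249)%997=989 -> [150, 989]
L3: h(150,989)=(150*31+989)%997=654 -> [654]

Answer: 654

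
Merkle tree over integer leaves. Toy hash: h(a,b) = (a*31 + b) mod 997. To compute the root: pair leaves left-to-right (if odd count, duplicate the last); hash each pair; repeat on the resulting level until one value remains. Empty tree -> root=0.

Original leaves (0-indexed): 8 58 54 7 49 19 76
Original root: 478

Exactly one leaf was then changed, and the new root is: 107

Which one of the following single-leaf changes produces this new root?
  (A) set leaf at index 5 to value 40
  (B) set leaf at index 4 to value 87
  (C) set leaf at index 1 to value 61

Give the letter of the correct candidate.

Answer: B

Derivation:
Original leaves: [8, 58, 54, 7, 49, 19, 76]
Target new root: 107
Try each candidate change and compute the resulting root:
Candidate A: set leaf[5] = 40 -> leaves = [8, 58, 54, 7, 49, 40, 76]
  L0: [8, 58, 54, 7, 49, 40, 76]
  L1: h(8,58)=(8*31+58)%997=306 h(54,7)=(54*31+7)%997=684 h(49,40)=(49*31+40)%997=562 h(76,76)=(76*31+76)%997=438 -> [306, 684, 562, 438]
  L2: h(306,684)=(306*31+684)%997=200 h(562,438)=(562*31+438)%997=911 -> [200, 911]
  L3: h(200,911)=(200*31+911)%997=132 -> [132]
  root = 132 != target 107
Candidate B: set leaf[4] = 87 -> leaves = [8, 58, 54, 7, 87, 19, 76]
  L0: [8, 58, 54, 7, 87, 19, 76]
  L1: h(8,58)=(8*31+58)%997=306 h(54,7)=(54*31+7)%997=684 h(87,19)=(87*31+19)%997=722 h(76,76)=(76*31+76)%997=438 -> [306, 684, 722, 438]
  L2: h(306,684)=(306*31+684)%997=200 h(722,438)=(722*31+438)%997=886 -> [200, 886]
  L3: h(200,886)=(200*31+886)%997=107 -> [107]
  root = 107 == target 107  ** MATCH **
Candidate C: set leaf[1] = 61 -> leaves = [8, 61, 54, 7, 49, 19, 76]
  L0: [8, 61, 54, 7, 49, 19, 76]
  L1: h(8,61)=(8*31+61)%997=309 h(54,7)=(54*31+7)%997=684 h(49,19)=(49*31+19)%997=541 h(76,76)=(76*31+76)%997=438 -> [309, 684, 541, 438]
  L2: h(309,684)=(309*31+684)%997=293 h(541,438)=(541*31+438)%997=260 -> [293, 260]
  L3: h(293,260)=(293*31+260)%997=370 -> [370]
  root = 370 != target 107
Candidate B produces the target root.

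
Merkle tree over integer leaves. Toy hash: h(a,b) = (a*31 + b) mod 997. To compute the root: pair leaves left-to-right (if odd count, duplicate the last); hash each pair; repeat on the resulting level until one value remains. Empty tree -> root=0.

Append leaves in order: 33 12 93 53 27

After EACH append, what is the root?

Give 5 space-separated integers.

After append 33 (leaves=[33]):
  L0: [33]
  root=33
After append 12 (leaves=[33, 12]):
  L0: [33, 12]
  L1: h(33,12)=(33*31+12)%997=38 -> [38]
  root=38
After append 93 (leaves=[33, 12, 93]):
  L0: [33, 12, 93]
  L1: h(33,12)=(33*31+12)%997=38 h(93,93)=(93*31+93)%997=982 -> [38, 982]
  L2: h(38,982)=(38*31+982)%997=166 -> [166]
  root=166
After append 53 (leaves=[33, 12, 93, 53]):
  L0: [33, 12, 93, 53]
  L1: h(33,12)=(33*31+12)%997=38 h(93,53)=(93*31+53)%997=942 -> [38, 942]
  L2: h(38,942)=(38*31+942)%997=126 -> [126]
  root=126
After append 27 (leaves=[33, 12, 93, 53, 27]):
  L0: [33, 12, 93, 53, 27]
  L1: h(33,12)=(33*31+12)%997=38 h(93,53)=(93*31+53)%997=942 h(27,27)=(27*31+27)%997=864 -> [38, 942, 864]
  L2: h(38,942)=(38*31+942)%997=126 h(864,864)=(864*31+864)%997=729 -> [126, 729]
  L3: h(126,729)=(126*31+729)%997=647 -> [647]
  root=647

Answer: 33 38 166 126 647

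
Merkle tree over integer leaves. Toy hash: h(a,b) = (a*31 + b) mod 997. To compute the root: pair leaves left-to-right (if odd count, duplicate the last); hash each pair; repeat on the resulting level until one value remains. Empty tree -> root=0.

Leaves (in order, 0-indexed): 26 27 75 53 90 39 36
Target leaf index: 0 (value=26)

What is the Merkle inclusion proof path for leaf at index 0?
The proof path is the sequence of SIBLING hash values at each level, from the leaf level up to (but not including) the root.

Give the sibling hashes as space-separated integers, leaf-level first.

Answer: 27 384 118

Derivation:
L0 (leaves): [26, 27, 75, 53, 90, 39, 36], target index=0
L1: h(26,27)=(26*31+27)%997=833 [pair 0] h(75,53)=(75*31+53)%997=384 [pair 1] h(90,39)=(90*31+39)%997=835 [pair 2] h(36,36)=(36*31+36)%997=155 [pair 3] -> [833, 384, 835, 155]
  Sibling for proof at L0: 27
L2: h(833,384)=(833*31+384)%997=285 [pair 0] h(835,155)=(835*31+155)%997=118 [pair 1] -> [285, 118]
  Sibling for proof at L1: 384
L3: h(285,118)=(285*31+118)%997=977 [pair 0] -> [977]
  Sibling for proof at L2: 118
Root: 977
Proof path (sibling hashes from leaf to root): [27, 384, 118]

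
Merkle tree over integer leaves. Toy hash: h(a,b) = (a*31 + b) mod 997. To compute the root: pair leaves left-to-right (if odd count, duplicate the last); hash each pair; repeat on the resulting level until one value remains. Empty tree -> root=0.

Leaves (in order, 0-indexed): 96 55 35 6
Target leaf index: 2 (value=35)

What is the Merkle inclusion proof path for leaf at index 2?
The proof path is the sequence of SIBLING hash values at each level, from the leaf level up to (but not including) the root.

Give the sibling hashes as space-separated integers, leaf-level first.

L0 (leaves): [96, 55, 35, 6], target index=2
L1: h(96,55)=(96*31+55)%997=40 [pair 0] h(35,6)=(35*31+6)%997=94 [pair 1] -> [40, 94]
  Sibling for proof at L0: 6
L2: h(40,94)=(40*31+94)%997=337 [pair 0] -> [337]
  Sibling for proof at L1: 40
Root: 337
Proof path (sibling hashes from leaf to root): [6, 40]

Answer: 6 40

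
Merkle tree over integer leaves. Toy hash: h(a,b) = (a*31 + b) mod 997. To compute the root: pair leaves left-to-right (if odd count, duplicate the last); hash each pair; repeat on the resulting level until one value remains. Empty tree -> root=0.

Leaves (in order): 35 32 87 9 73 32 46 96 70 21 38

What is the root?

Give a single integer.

L0: [35, 32, 87, 9, 73, 32, 46, 96, 70, 21, 38]
L1: h(35,32)=(35*31+32)%997=120 h(87,9)=(87*31+9)%997=712 h(73,32)=(73*31+32)%997=301 h(46,96)=(46*31+96)%997=525 h(70,21)=(70*31+21)%997=197 h(38,38)=(38*31+38)%997=219 -> [120, 712, 301, 525, 197, 219]
L2: h(120,712)=(120*31+712)%997=444 h(301,525)=(301*31+525)%997=883 h(197,219)=(197*31+219)%997=344 -> [444, 883, 344]
L3: h(444,883)=(444*31+883)%997=689 h(344,344)=(344*31+344)%997=41 -> [689, 41]
L4: h(689,41)=(689*31+41)%997=463 -> [463]

Answer: 463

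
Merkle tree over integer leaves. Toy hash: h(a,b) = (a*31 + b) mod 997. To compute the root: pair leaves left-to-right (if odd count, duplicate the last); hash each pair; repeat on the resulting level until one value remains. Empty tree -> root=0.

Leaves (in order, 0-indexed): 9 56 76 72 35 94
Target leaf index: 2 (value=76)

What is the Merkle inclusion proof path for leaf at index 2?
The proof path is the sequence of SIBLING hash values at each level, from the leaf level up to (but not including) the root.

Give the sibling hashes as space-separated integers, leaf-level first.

L0 (leaves): [9, 56, 76, 72, 35, 94], target index=2
L1: h(9,56)=(9*31+56)%997=335 [pair 0] h(76,72)=(76*31+72)%997=434 [pair 1] h(35,94)=(35*31+94)%997=182 [pair 2] -> [335, 434, 182]
  Sibling for proof at L0: 72
L2: h(335,434)=(335*31+434)%997=849 [pair 0] h(182,182)=(182*31+182)%997=839 [pair 1] -> [849, 839]
  Sibling for proof at L1: 335
L3: h(849,839)=(849*31+839)%997=239 [pair 0] -> [239]
  Sibling for proof at L2: 839
Root: 239
Proof path (sibling hashes from leaf to root): [72, 335, 839]

Answer: 72 335 839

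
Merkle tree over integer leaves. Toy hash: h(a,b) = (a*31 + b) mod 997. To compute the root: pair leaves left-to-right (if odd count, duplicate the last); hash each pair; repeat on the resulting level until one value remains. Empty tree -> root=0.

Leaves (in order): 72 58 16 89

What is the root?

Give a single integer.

Answer: 788

Derivation:
L0: [72, 58, 16, 89]
L1: h(72,58)=(72*31+58)%997=296 h(16,89)=(16*31+89)%997=585 -> [296, 585]
L2: h(296,585)=(296*31+585)%997=788 -> [788]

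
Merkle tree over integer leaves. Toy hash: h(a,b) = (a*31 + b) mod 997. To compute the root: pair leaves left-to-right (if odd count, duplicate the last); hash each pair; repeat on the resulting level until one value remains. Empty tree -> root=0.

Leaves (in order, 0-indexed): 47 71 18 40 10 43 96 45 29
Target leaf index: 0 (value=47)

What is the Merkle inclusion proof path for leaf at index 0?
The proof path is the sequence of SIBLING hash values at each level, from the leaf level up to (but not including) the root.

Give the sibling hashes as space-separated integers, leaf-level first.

Answer: 71 598 6 131

Derivation:
L0 (leaves): [47, 71, 18, 40, 10, 43, 96, 45, 29], target index=0
L1: h(47,71)=(47*31+71)%997=531 [pair 0] h(18,40)=(18*31+40)%997=598 [pair 1] h(10,43)=(10*31+43)%997=353 [pair 2] h(96,45)=(96*31+45)%997=30 [pair 3] h(29,29)=(29*31+29)%997=928 [pair 4] -> [531, 598, 353, 30, 928]
  Sibling for proof at L0: 71
L2: h(531,598)=(531*31+598)%997=110 [pair 0] h(353,30)=(353*31+30)%997=6 [pair 1] h(928,928)=(928*31+928)%997=783 [pair 2] -> [110, 6, 783]
  Sibling for proof at L1: 598
L3: h(110,6)=(110*31+6)%997=425 [pair 0] h(783,783)=(783*31+783)%997=131 [pair 1] -> [425, 131]
  Sibling for proof at L2: 6
L4: h(425,131)=(425*31+131)%997=345 [pair 0] -> [345]
  Sibling for proof at L3: 131
Root: 345
Proof path (sibling hashes from leaf to root): [71, 598, 6, 131]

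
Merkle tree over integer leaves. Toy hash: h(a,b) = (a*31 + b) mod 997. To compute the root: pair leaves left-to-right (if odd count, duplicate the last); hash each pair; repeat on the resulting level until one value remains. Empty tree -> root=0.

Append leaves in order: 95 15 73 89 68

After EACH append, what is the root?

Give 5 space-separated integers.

After append 95 (leaves=[95]):
  L0: [95]
  root=95
After append 15 (leaves=[95, 15]):
  L0: [95, 15]
  L1: h(95,15)=(95*31+15)%997=966 -> [966]
  root=966
After append 73 (leaves=[95, 15, 73]):
  L0: [95, 15, 73]
  L1: h(95,15)=(95*31+15)%997=966 h(73,73)=(73*31+73)%997=342 -> [966, 342]
  L2: h(966,342)=(966*31+342)%997=378 -> [378]
  root=378
After append 89 (leaves=[95, 15, 73, 89]):
  L0: [95, 15, 73, 89]
  L1: h(95,15)=(95*31+15)%997=966 h(73,89)=(73*31+89)%997=358 -> [966, 358]
  L2: h(966,358)=(966*31+358)%997=394 -> [394]
  root=394
After append 68 (leaves=[95, 15, 73, 89, 68]):
  L0: [95, 15, 73, 89, 68]
  L1: h(95,15)=(95*31+15)%997=966 h(73,89)=(73*31+89)%997=358 h(68,68)=(68*31+68)%997=182 -> [966, 358, 182]
  L2: h(966,358)=(966*31+358)%997=394 h(182,182)=(182*31+182)%997=839 -> [394, 839]
  L3: h(394,839)=(394*31+839)%997=92 -> [92]
  root=92

Answer: 95 966 378 394 92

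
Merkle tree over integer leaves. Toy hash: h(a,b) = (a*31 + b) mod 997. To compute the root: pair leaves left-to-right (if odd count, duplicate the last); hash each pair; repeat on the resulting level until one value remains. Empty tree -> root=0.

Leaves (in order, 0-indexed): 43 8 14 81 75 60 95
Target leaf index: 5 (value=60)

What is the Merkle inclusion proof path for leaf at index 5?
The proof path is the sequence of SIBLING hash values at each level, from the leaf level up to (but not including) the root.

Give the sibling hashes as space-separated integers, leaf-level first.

Answer: 75 49 212

Derivation:
L0 (leaves): [43, 8, 14, 81, 75, 60, 95], target index=5
L1: h(43,8)=(43*31+8)%997=344 [pair 0] h(14,81)=(14*31+81)%997=515 [pair 1] h(75,60)=(75*31+60)%997=391 [pair 2] h(95,95)=(95*31+95)%997=49 [pair 3] -> [344, 515, 391, 49]
  Sibling for proof at L0: 75
L2: h(344,515)=(344*31+515)%997=212 [pair 0] h(391,49)=(391*31+49)%997=206 [pair 1] -> [212, 206]
  Sibling for proof at L1: 49
L3: h(212,206)=(212*31+206)%997=796 [pair 0] -> [796]
  Sibling for proof at L2: 212
Root: 796
Proof path (sibling hashes from leaf to root): [75, 49, 212]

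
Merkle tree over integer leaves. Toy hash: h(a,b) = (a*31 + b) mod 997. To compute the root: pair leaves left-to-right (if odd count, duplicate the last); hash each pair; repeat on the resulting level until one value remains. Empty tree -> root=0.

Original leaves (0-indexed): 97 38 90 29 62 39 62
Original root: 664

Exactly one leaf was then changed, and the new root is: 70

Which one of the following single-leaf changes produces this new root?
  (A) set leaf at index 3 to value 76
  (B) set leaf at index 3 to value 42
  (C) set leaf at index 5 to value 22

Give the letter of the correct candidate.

Answer: B

Derivation:
Original leaves: [97, 38, 90, 29, 62, 39, 62]
Target new root: 70
Try each candidate change and compute the resulting root:
Candidate A: set leaf[3] = 76 -> leaves = [97, 38, 90, 76, 62, 39, 62]
  L0: [97, 38, 90, 76, 62, 39, 62]
  L1: h(97,38)=(97*31+38)%997=54 h(90,76)=(90*31+76)%997=872 h(62,39)=(62*31+39)%997=964 h(62,62)=(62*31+62)%997=987 -> [54, 872, 964, 987]
  L2: h(54,872)=(54*31+872)%997=552 h(964,987)=(964*31+987)%997=961 -> [552, 961]
  L3: h(552,961)=(552*31+961)%997=127 -> [127]
  root = 127 != target 70
Candidate B: set leaf[3] = 42 -> leaves = [97, 38, 90, 42, 62, 39, 62]
  L0: [97, 38, 90, 42, 62, 39, 62]
  L1: h(97,38)=(97*31+38)%997=54 h(90,42)=(90*31+42)%997=838 h(62,39)=(62*31+39)%997=964 h(62,62)=(62*31+62)%997=987 -> [54, 838, 964, 987]
  L2: h(54,838)=(54*31+838)%997=518 h(964,987)=(964*31+987)%997=961 -> [518, 961]
  L3: h(518,961)=(518*31+961)%997=70 -> [70]
  root = 70 == target 70  ** MATCH **
Candidate C: set leaf[5] = 22 -> leaves = [97, 38, 90, 29, 62, 22, 62]
  L0: [97, 38, 90, 29, 62, 22, 62]
  L1: h(97,38)=(97*31+38)%997=54 h(90,29)=(90*31+29)%997=825 h(62,22)=(62*31+22)%997=947 h(62,62)=(62*31+62)%997=987 -> [54, 825, 947, 987]
  L2: h(54,825)=(54*31+825)%997=505 h(947,987)=(947*31+987)%997=434 -> [505, 434]
  L3: h(505,434)=(505*31+434)%997=137 -> [137]
  root = 137 != target 70
Candidate B produces the target root.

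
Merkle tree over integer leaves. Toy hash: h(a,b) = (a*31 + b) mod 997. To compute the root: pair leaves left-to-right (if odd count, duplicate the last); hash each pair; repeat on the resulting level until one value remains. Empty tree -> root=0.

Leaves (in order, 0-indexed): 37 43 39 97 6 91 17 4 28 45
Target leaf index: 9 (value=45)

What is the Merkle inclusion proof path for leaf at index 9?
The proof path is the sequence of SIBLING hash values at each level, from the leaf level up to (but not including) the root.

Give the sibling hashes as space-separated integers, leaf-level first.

L0 (leaves): [37, 43, 39, 97, 6, 91, 17, 4, 28, 45], target index=9
L1: h(37,43)=(37*31+43)%997=193 [pair 0] h(39,97)=(39*31+97)%997=309 [pair 1] h(6,91)=(6*31+91)%997=277 [pair 2] h(17,4)=(17*31+4)%997=531 [pair 3] h(28,45)=(28*31+45)%997=913 [pair 4] -> [193, 309, 277, 531, 913]
  Sibling for proof at L0: 28
L2: h(193,309)=(193*31+309)%997=310 [pair 0] h(277,531)=(277*31+531)%997=145 [pair 1] h(913,913)=(913*31+913)%997=303 [pair 2] -> [310, 145, 303]
  Sibling for proof at L1: 913
L3: h(310,145)=(310*31+145)%997=782 [pair 0] h(303,303)=(303*31+303)%997=723 [pair 1] -> [782, 723]
  Sibling for proof at L2: 303
L4: h(782,723)=(782*31+723)%997=40 [pair 0] -> [40]
  Sibling for proof at L3: 782
Root: 40
Proof path (sibling hashes from leaf to root): [28, 913, 303, 782]

Answer: 28 913 303 782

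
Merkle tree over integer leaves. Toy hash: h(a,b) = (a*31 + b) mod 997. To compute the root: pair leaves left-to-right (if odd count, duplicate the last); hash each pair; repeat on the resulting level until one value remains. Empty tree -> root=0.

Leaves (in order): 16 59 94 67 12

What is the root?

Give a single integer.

L0: [16, 59, 94, 67, 12]
L1: h(16,59)=(16*31+59)%997=555 h(94,67)=(94*31+67)%997=987 h(12,12)=(12*31+12)%997=384 -> [555, 987, 384]
L2: h(555,987)=(555*31+987)%997=246 h(384,384)=(384*31+384)%997=324 -> [246, 324]
L3: h(246,324)=(246*31+324)%997=971 -> [971]

Answer: 971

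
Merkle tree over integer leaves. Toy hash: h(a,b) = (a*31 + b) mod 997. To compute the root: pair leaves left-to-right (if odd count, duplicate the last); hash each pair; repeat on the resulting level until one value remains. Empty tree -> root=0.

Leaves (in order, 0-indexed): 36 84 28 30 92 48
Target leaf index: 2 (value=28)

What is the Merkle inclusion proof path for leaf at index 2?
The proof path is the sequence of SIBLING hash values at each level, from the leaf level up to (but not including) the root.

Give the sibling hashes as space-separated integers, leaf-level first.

Answer: 30 203 79

Derivation:
L0 (leaves): [36, 84, 28, 30, 92, 48], target index=2
L1: h(36,84)=(36*31+84)%997=203 [pair 0] h(28,30)=(28*31+30)%997=898 [pair 1] h(92,48)=(92*31+48)%997=906 [pair 2] -> [203, 898, 906]
  Sibling for proof at L0: 30
L2: h(203,898)=(203*31+898)%997=212 [pair 0] h(906,906)=(906*31+906)%997=79 [pair 1] -> [212, 79]
  Sibling for proof at L1: 203
L3: h(212,79)=(212*31+79)%997=669 [pair 0] -> [669]
  Sibling for proof at L2: 79
Root: 669
Proof path (sibling hashes from leaf to root): [30, 203, 79]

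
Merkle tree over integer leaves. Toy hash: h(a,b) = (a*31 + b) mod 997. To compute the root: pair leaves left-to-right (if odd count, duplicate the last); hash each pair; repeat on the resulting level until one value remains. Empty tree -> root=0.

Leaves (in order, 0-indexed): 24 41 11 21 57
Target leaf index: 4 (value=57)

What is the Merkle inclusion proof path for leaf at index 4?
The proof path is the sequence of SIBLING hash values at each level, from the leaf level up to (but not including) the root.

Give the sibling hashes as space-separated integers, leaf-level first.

Answer: 57 827 769

Derivation:
L0 (leaves): [24, 41, 11, 21, 57], target index=4
L1: h(24,41)=(24*31+41)%997=785 [pair 0] h(11,21)=(11*31+21)%997=362 [pair 1] h(57,57)=(57*31+57)%997=827 [pair 2] -> [785, 362, 827]
  Sibling for proof at L0: 57
L2: h(785,362)=(785*31+362)%997=769 [pair 0] h(827,827)=(827*31+827)%997=542 [pair 1] -> [769, 542]
  Sibling for proof at L1: 827
L3: h(769,542)=(769*31+542)%997=453 [pair 0] -> [453]
  Sibling for proof at L2: 769
Root: 453
Proof path (sibling hashes from leaf to root): [57, 827, 769]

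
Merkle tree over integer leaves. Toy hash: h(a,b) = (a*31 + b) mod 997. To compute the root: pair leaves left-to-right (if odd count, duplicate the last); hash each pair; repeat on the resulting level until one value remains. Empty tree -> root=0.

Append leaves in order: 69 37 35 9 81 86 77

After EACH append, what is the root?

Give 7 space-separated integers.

After append 69 (leaves=[69]):
  L0: [69]
  root=69
After append 37 (leaves=[69, 37]):
  L0: [69, 37]
  L1: h(69,37)=(69*31+37)%997=182 -> [182]
  root=182
After append 35 (leaves=[69, 37, 35]):
  L0: [69, 37, 35]
  L1: h(69,37)=(69*31+37)%997=182 h(35,35)=(35*31+35)%997=123 -> [182, 123]
  L2: h(182,123)=(182*31+123)%997=780 -> [780]
  root=780
After append 9 (leaves=[69, 37, 35, 9]):
  L0: [69, 37, 35, 9]
  L1: h(69,37)=(69*31+37)%997=182 h(35,9)=(35*31+9)%997=97 -> [182, 97]
  L2: h(182,97)=(182*31+97)%997=754 -> [754]
  root=754
After append 81 (leaves=[69, 37, 35, 9, 81]):
  L0: [69, 37, 35, 9, 81]
  L1: h(69,37)=(69*31+37)%997=182 h(35,9)=(35*31+9)%997=97 h(81,81)=(81*31+81)%997=598 -> [182, 97, 598]
  L2: h(182,97)=(182*31+97)%997=754 h(598,598)=(598*31+598)%997=193 -> [754, 193]
  L3: h(754,193)=(754*31+193)%997=636 -> [636]
  root=636
After append 86 (leaves=[69, 37, 35, 9, 81, 86]):
  L0: [69, 37, 35, 9, 81, 86]
  L1: h(69,37)=(69*31+37)%997=182 h(35,9)=(35*31+9)%997=97 h(81,86)=(81*31+86)%997=603 -> [182, 97, 603]
  L2: h(182,97)=(182*31+97)%997=754 h(603,603)=(603*31+603)%997=353 -> [754, 353]
  L3: h(754,353)=(754*31+353)%997=796 -> [796]
  root=796
After append 77 (leaves=[69, 37, 35, 9, 81, 86, 77]):
  L0: [69, 37, 35, 9, 81, 86, 77]
  L1: h(69,37)=(69*31+37)%997=182 h(35,9)=(35*31+9)%997=97 h(81,86)=(81*31+86)%997=603 h(77,77)=(77*31+77)%997=470 -> [182, 97, 603, 470]
  L2: h(182,97)=(182*31+97)%997=754 h(603,470)=(603*31+470)%997=220 -> [754, 220]
  L3: h(754,220)=(754*31+220)%997=663 -> [663]
  root=663

Answer: 69 182 780 754 636 796 663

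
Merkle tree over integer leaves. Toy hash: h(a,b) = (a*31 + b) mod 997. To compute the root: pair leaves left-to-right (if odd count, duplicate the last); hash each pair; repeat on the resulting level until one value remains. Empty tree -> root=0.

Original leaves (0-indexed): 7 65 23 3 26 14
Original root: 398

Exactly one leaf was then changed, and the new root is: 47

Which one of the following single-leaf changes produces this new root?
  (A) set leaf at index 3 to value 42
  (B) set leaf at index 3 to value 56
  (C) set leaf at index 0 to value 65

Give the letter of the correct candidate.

Original leaves: [7, 65, 23, 3, 26, 14]
Target new root: 47
Try each candidate change and compute the resulting root:
Candidate A: set leaf[3] = 42 -> leaves = [7, 65, 23, 42, 26, 14]
  L0: [7, 65, 23, 42, 26, 14]
  L1: h(7,65)=(7*31+65)%997=282 h(23,42)=(23*31+42)%997=755 h(26,14)=(26*31+14)%997=820 -> [282, 755, 820]
  L2: h(282,755)=(282*31+755)%997=524 h(820,820)=(820*31+820)%997=318 -> [524, 318]
  L3: h(524,318)=(524*31+318)%997=610 -> [610]
  root = 610 != target 47
Candidate B: set leaf[3] = 56 -> leaves = [7, 65, 23, 56, 26, 14]
  L0: [7, 65, 23, 56, 26, 14]
  L1: h(7,65)=(7*31+65)%997=282 h(23,56)=(23*31+56)%997=769 h(26,14)=(26*31+14)%997=820 -> [282, 769, 820]
  L2: h(282,769)=(282*31+769)%997=538 h(820,820)=(820*31+820)%997=318 -> [538, 318]
  L3: h(538,318)=(538*31+318)%997=47 -> [47]
  root = 47 == target 47  ** MATCH **
Candidate C: set leaf[0] = 65 -> leaves = [65, 65, 23, 3, 26, 14]
  L0: [65, 65, 23, 3, 26, 14]
  L1: h(65,65)=(65*31+65)%997=86 h(23,3)=(23*31+3)%997=716 h(26,14)=(26*31+14)%997=820 -> [86, 716, 820]
  L2: h(86,716)=(86*31+716)%997=391 h(820,820)=(820*31+820)%997=318 -> [391, 318]
  L3: h(391,318)=(391*31+318)%997=475 -> [475]
  root = 475 != target 47
Candidate B produces the target root.

Answer: B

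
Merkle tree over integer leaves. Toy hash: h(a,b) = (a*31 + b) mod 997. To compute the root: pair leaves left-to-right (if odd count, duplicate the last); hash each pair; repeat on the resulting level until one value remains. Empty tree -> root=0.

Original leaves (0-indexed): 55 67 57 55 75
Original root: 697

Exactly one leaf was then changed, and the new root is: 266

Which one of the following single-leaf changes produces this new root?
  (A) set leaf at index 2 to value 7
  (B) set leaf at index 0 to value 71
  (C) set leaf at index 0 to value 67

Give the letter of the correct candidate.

Answer: C

Derivation:
Original leaves: [55, 67, 57, 55, 75]
Target new root: 266
Try each candidate change and compute the resulting root:
Candidate A: set leaf[2] = 7 -> leaves = [55, 67, 7, 55, 75]
  L0: [55, 67, 7, 55, 75]
  L1: h(55,67)=(55*31+67)%997=775 h(7,55)=(7*31+55)%997=272 h(75,75)=(75*31+75)%997=406 -> [775, 272, 406]
  L2: h(775,272)=(775*31+272)%997=369 h(406,406)=(406*31+406)%997=31 -> [369, 31]
  L3: h(369,31)=(369*31+31)%997=503 -> [503]
  root = 503 != target 266
Candidate B: set leaf[0] = 71 -> leaves = [71, 67, 57, 55, 75]
  L0: [71, 67, 57, 55, 75]
  L1: h(71,67)=(71*31+67)%997=274 h(57,55)=(57*31+55)%997=825 h(75,75)=(75*31+75)%997=406 -> [274, 825, 406]
  L2: h(274,825)=(274*31+825)%997=346 h(406,406)=(406*31+406)%997=31 -> [346, 31]
  L3: h(346,31)=(346*31+31)%997=787 -> [787]
  root = 787 != target 266
Candidate C: set leaf[0] = 67 -> leaves = [67, 67, 57, 55, 75]
  L0: [67, 67, 57, 55, 75]
  L1: h(67,67)=(67*31+67)%997=150 h(57,55)=(57*31+55)%997=825 h(75,75)=(75*31+75)%997=406 -> [150, 825, 406]
  L2: h(150,825)=(150*31+825)%997=490 h(406,406)=(406*31+406)%997=31 -> [490, 31]
  L3: h(490,31)=(490*31+31)%997=266 -> [266]
  root = 266 == target 266  ** MATCH **
Candidate C produces the target root.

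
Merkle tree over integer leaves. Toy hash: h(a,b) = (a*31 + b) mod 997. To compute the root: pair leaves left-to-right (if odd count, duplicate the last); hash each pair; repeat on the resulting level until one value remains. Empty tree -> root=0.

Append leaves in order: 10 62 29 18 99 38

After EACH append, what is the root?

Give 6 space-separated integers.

After append 10 (leaves=[10]):
  L0: [10]
  root=10
After append 62 (leaves=[10, 62]):
  L0: [10, 62]
  L1: h(10,62)=(10*31+62)%997=372 -> [372]
  root=372
After append 29 (leaves=[10, 62, 29]):
  L0: [10, 62, 29]
  L1: h(10,62)=(10*31+62)%997=372 h(29,29)=(29*31+29)%997=928 -> [372, 928]
  L2: h(372,928)=(372*31+928)%997=496 -> [496]
  root=496
After append 18 (leaves=[10, 62, 29, 18]):
  L0: [10, 62, 29, 18]
  L1: h(10,62)=(10*31+62)%997=372 h(29,18)=(29*31+18)%997=917 -> [372, 917]
  L2: h(372,917)=(372*31+917)%997=485 -> [485]
  root=485
After append 99 (leaves=[10, 62, 29, 18, 99]):
  L0: [10, 62, 29, 18, 99]
  L1: h(10,62)=(10*31+62)%997=372 h(29,18)=(29*31+18)%997=917 h(99,99)=(99*31+99)%997=177 -> [372, 917, 177]
  L2: h(372,917)=(372*31+917)%997=485 h(177,177)=(177*31+177)%997=679 -> [485, 679]
  L3: h(485,679)=(485*31+679)%997=759 -> [759]
  root=759
After append 38 (leaves=[10, 62, 29, 18, 99, 38]):
  L0: [10, 62, 29, 18, 99, 38]
  L1: h(10,62)=(10*31+62)%997=372 h(29,18)=(29*31+18)%997=917 h(99,38)=(99*31+38)%997=116 -> [372, 917, 116]
  L2: h(372,917)=(372*31+917)%997=485 h(116,116)=(116*31+116)%997=721 -> [485, 721]
  L3: h(485,721)=(485*31+721)%997=801 -> [801]
  root=801

Answer: 10 372 496 485 759 801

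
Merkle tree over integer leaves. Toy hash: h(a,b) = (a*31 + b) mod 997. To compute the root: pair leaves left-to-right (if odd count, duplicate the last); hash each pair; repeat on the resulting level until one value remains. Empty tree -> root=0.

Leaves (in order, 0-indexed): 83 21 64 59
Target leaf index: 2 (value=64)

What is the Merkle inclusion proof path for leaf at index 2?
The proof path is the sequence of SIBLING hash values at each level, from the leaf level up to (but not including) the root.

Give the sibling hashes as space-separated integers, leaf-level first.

L0 (leaves): [83, 21, 64, 59], target index=2
L1: h(83,21)=(83*31+21)%997=600 [pair 0] h(64,59)=(64*31+59)%997=49 [pair 1] -> [600, 49]
  Sibling for proof at L0: 59
L2: h(600,49)=(600*31+49)%997=703 [pair 0] -> [703]
  Sibling for proof at L1: 600
Root: 703
Proof path (sibling hashes from leaf to root): [59, 600]

Answer: 59 600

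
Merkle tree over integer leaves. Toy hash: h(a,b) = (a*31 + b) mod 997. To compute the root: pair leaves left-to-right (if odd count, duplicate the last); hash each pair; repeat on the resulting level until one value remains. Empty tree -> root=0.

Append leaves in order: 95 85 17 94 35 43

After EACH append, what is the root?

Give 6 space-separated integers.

After append 95 (leaves=[95]):
  L0: [95]
  root=95
After append 85 (leaves=[95, 85]):
  L0: [95, 85]
  L1: h(95,85)=(95*31+85)%997=39 -> [39]
  root=39
After append 17 (leaves=[95, 85, 17]):
  L0: [95, 85, 17]
  L1: h(95,85)=(95*31+85)%997=39 h(17,17)=(17*31+17)%997=544 -> [39, 544]
  L2: h(39,544)=(39*31+544)%997=756 -> [756]
  root=756
After append 94 (leaves=[95, 85, 17, 94]):
  L0: [95, 85, 17, 94]
  L1: h(95,85)=(95*31+85)%997=39 h(17,94)=(17*31+94)%997=621 -> [39, 621]
  L2: h(39,621)=(39*31+621)%997=833 -> [833]
  root=833
After append 35 (leaves=[95, 85, 17, 94, 35]):
  L0: [95, 85, 17, 94, 35]
  L1: h(95,85)=(95*31+85)%997=39 h(17,94)=(17*31+94)%997=621 h(35,35)=(35*31+35)%997=123 -> [39, 621, 123]
  L2: h(39,621)=(39*31+621)%997=833 h(123,123)=(123*31+123)%997=945 -> [833, 945]
  L3: h(833,945)=(833*31+945)%997=846 -> [846]
  root=846
After append 43 (leaves=[95, 85, 17, 94, 35, 43]):
  L0: [95, 85, 17, 94, 35, 43]
  L1: h(95,85)=(95*31+85)%997=39 h(17,94)=(17*31+94)%997=621 h(35,43)=(35*31+43)%997=131 -> [39, 621, 131]
  L2: h(39,621)=(39*31+621)%997=833 h(131,131)=(131*31+131)%997=204 -> [833, 204]
  L3: h(833,204)=(833*31+204)%997=105 -> [105]
  root=105

Answer: 95 39 756 833 846 105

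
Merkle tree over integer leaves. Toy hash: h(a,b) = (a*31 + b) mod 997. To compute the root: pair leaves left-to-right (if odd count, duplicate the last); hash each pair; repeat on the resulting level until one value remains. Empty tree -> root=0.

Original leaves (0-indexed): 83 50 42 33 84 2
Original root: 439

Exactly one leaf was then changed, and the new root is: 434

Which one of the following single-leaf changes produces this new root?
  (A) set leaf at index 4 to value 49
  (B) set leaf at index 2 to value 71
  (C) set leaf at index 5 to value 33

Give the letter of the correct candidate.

Answer: C

Derivation:
Original leaves: [83, 50, 42, 33, 84, 2]
Target new root: 434
Try each candidate change and compute the resulting root:
Candidate A: set leaf[4] = 49 -> leaves = [83, 50, 42, 33, 49, 2]
  L0: [83, 50, 42, 33, 49, 2]
  L1: h(83,50)=(83*31+50)%997=629 h(42,33)=(42*31+33)%997=338 h(49,2)=(49*31+2)%997=524 -> [629, 338, 524]
  L2: h(629,338)=(629*31+338)%997=894 h(524,524)=(524*31+524)%997=816 -> [894, 816]
  L3: h(894,816)=(894*31+816)%997=614 -> [614]
  root = 614 != target 434
Candidate B: set leaf[2] = 71 -> leaves = [83, 50, 71, 33, 84, 2]
  L0: [83, 50, 71, 33, 84, 2]
  L1: h(83,50)=(83*31+50)%997=629 h(71,33)=(71*31+33)%997=240 h(84,2)=(84*31+2)%997=612 -> [629, 240, 612]
  L2: h(629,240)=(629*31+240)%997=796 h(612,612)=(612*31+612)%997=641 -> [796, 641]
  L3: h(796,641)=(796*31+641)%997=392 -> [392]
  root = 392 != target 434
Candidate C: set leaf[5] = 33 -> leaves = [83, 50, 42, 33, 84, 33]
  L0: [83, 50, 42, 33, 84, 33]
  L1: h(83,50)=(83*31+50)%997=629 h(42,33)=(42*31+33)%997=338 h(84,33)=(84*31+33)%997=643 -> [629, 338, 643]
  L2: h(629,338)=(629*31+338)%997=894 h(643,643)=(643*31+643)%997=636 -> [894, 636]
  L3: h(894,636)=(894*31+636)%997=434 -> [434]
  root = 434 == target 434  ** MATCH **
Candidate C produces the target root.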